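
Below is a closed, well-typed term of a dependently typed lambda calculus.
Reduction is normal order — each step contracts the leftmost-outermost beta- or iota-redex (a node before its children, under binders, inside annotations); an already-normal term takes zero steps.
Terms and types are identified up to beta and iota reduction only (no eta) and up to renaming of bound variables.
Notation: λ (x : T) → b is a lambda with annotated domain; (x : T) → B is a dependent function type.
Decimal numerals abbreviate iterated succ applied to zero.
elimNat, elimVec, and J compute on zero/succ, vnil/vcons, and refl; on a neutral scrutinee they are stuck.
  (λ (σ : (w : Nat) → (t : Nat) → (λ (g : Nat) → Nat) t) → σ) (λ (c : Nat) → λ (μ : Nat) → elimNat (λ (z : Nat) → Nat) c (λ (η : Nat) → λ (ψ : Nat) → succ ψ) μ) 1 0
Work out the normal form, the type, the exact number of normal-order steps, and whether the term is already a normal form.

reduced normal form:
  1
inferred type:
  Nat
reduction steps (normal order): 4
started in normal form: no
first contracted redex: a beta-redex


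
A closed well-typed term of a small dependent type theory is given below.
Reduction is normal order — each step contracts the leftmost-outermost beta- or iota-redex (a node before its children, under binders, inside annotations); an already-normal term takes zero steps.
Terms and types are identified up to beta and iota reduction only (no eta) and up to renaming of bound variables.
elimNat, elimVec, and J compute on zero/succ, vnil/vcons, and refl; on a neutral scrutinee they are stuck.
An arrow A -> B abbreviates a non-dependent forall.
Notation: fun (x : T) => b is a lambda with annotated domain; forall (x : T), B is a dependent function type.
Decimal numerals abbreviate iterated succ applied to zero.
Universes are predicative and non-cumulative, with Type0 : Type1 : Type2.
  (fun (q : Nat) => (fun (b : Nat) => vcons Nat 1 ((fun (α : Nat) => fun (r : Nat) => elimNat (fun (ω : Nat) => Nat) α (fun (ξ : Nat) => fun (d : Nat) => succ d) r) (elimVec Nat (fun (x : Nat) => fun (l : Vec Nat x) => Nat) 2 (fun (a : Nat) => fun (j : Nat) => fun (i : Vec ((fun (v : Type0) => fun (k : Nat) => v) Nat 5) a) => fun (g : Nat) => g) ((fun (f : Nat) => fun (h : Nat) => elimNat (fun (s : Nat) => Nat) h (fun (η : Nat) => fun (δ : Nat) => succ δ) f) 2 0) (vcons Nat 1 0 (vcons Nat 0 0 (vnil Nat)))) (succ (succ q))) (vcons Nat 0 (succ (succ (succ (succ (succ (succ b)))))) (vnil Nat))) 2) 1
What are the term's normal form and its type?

normal form:
  vcons Nat 1 5 (vcons Nat 0 8 (vnil Nat))
inferred type:
  Vec Nat 2


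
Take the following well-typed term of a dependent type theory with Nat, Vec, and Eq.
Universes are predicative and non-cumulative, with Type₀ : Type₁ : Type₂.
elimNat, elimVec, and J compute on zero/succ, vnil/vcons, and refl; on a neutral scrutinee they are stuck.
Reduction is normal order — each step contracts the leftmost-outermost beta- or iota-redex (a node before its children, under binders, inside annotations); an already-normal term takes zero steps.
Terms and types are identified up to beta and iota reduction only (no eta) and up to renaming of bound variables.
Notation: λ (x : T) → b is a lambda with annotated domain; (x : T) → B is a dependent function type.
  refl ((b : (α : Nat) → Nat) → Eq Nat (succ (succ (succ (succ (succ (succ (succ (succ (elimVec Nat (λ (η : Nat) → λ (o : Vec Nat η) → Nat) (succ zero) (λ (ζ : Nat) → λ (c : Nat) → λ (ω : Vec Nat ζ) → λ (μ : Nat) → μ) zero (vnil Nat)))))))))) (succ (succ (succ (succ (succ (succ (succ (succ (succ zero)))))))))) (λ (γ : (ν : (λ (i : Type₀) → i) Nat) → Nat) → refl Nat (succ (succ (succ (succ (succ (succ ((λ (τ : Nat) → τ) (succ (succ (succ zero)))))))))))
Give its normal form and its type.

reduced normal form:
  refl ((b : (α : Nat) → Nat) → Eq Nat (succ (succ (succ (succ (succ (succ (succ (succ (succ zero))))))))) (succ (succ (succ (succ (succ (succ (succ (succ (succ zero)))))))))) (λ (η : (o : Nat) → Nat) → refl Nat (succ (succ (succ (succ (succ (succ (succ (succ (succ zero))))))))))
the term's type:
  Eq ((b : (α : Nat) → Nat) → Eq Nat (succ (succ (succ (succ (succ (succ (succ (succ (succ zero))))))))) (succ (succ (succ (succ (succ (succ (succ (succ (succ zero)))))))))) (λ (η : (o : Nat) → Nat) → refl Nat (succ (succ (succ (succ (succ (succ (succ (succ (succ zero)))))))))) (λ (ζ : (c : Nat) → Nat) → refl Nat (succ (succ (succ (succ (succ (succ (succ (succ (succ zero))))))))))


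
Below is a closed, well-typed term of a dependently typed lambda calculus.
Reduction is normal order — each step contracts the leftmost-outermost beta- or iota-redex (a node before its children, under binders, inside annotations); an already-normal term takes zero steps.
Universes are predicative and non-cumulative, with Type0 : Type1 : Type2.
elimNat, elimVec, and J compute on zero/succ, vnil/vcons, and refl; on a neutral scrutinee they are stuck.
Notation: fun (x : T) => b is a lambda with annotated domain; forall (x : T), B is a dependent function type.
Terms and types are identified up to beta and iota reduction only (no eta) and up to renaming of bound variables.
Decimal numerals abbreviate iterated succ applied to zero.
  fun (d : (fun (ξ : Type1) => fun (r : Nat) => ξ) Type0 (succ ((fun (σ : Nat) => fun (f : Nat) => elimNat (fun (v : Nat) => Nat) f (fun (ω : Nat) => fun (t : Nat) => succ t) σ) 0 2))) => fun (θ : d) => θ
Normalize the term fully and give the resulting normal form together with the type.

normal form:
  fun (d : Type0) => fun (ξ : d) => ξ
the term's type:
  forall (d : Type0), forall (ξ : d), d
observation: 2 normal-order steps separate the term from its normal form.


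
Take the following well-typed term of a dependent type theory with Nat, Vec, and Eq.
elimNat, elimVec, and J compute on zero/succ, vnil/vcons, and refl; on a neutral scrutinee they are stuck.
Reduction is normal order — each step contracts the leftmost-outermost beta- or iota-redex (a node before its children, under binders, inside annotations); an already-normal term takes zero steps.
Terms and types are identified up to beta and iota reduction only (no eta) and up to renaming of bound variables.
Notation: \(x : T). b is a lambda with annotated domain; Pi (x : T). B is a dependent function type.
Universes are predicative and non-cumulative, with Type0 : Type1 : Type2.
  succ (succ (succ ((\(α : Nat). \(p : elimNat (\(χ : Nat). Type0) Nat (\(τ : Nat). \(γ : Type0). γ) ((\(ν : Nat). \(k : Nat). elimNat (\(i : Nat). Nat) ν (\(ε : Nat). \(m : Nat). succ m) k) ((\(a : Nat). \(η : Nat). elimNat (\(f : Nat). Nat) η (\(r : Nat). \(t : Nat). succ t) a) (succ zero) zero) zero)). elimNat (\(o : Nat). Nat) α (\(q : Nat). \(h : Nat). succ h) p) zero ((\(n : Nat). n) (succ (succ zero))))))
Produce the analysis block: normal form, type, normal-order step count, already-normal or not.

normal form:
  succ (succ (succ (succ (succ zero))))
type:
  Nat
normal-order step count: 10
term was already normal: no
first redex: a beta-redex


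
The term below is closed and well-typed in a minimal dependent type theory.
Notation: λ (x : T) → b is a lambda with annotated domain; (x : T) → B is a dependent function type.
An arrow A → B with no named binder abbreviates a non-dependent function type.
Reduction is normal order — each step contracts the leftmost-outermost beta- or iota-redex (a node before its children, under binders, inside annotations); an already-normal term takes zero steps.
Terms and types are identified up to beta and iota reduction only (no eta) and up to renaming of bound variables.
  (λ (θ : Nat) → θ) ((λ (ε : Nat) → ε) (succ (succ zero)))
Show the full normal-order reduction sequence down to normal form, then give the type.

normal-order reduction:
  (λ (θ : Nat) → θ) ((λ (ε : Nat) → ε) (succ (succ zero)))
  ~> (λ (θ : Nat) → θ) (succ (succ zero))
  ~> succ (succ zero)
type:
  Nat


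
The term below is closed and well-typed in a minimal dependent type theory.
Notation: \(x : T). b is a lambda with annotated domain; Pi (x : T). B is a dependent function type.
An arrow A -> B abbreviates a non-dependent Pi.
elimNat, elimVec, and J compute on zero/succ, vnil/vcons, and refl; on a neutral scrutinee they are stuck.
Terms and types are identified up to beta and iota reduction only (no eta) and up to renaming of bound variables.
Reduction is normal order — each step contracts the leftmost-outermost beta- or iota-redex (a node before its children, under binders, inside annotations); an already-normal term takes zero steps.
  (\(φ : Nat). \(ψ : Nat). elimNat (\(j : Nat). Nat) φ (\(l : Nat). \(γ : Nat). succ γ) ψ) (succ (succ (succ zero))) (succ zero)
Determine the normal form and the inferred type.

normal form:
  succ (succ (succ (succ zero)))
inferred type:
  Nat
observation: 6 normal-order steps separate the term from its normal form.


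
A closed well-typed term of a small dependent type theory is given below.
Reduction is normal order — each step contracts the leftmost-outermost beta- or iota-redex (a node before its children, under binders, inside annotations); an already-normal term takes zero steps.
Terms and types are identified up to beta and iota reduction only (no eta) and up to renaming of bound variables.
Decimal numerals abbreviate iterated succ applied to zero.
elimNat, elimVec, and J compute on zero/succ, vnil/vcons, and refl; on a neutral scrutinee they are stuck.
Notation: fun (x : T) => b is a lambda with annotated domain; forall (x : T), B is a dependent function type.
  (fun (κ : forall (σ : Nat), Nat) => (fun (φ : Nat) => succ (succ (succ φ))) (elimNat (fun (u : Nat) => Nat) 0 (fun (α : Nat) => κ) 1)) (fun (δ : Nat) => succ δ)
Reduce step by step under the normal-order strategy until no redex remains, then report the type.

normal-order reduction:
  (fun (κ : forall (σ : Nat), Nat) => (fun (φ : Nat) => succ (succ (succ φ))) (elimNat (fun (u : Nat) => Nat) 0 (fun (α : Nat) => κ) 1)) (fun (δ : Nat) => succ δ)
  ~> (fun (κ : Nat) => succ (succ (succ κ))) (elimNat (fun (σ : Nat) => Nat) 0 (fun (φ : Nat) => fun (u : Nat) => succ u) 1)
  ~> succ (succ (succ (elimNat (fun (κ : Nat) => Nat) 0 (fun (σ : Nat) => fun (φ : Nat) => succ φ) 1)))
  ~> succ (succ (succ ((fun (κ : Nat) => fun (σ : Nat) => succ σ) 0 (elimNat (fun (φ : Nat) => Nat) 0 (fun (u : Nat) => fun (α : Nat) => succ α) 0))))
  ~> succ (succ (succ ((fun (κ : Nat) => succ κ) (elimNat (fun (σ : Nat) => Nat) 0 (fun (φ : Nat) => fun (u : Nat) => succ u) 0))))
  ~> succ (succ (succ (succ (elimNat (fun (κ : Nat) => Nat) 0 (fun (σ : Nat) => fun (φ : Nat) => succ φ) 0))))
  ~> 4
the term's type:
  Nat


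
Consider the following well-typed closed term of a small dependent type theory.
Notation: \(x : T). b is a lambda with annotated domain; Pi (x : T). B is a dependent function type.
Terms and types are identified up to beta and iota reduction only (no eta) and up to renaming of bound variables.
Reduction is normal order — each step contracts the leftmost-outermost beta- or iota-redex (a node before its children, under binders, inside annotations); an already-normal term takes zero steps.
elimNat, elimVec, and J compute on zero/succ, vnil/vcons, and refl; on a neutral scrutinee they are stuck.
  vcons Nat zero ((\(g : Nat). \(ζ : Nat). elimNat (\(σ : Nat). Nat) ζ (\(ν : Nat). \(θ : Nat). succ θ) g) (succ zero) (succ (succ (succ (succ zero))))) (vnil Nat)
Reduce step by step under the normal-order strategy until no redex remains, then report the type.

normal-order reduction sequence:
  vcons Nat zero ((\(g : Nat). \(ζ : Nat). elimNat (\(σ : Nat). Nat) ζ (\(ν : Nat). \(θ : Nat). succ θ) g) (succ zero) (succ (succ (succ (succ zero))))) (vnil Nat)
  ~> vcons Nat zero ((\(g : Nat). elimNat (\(ζ : Nat). Nat) g (\(σ : Nat). \(ν : Nat). succ ν) (succ zero)) (succ (succ (succ (succ zero))))) (vnil Nat)
  ~> vcons Nat zero (elimNat (\(g : Nat). Nat) (succ (succ (succ (succ zero)))) (\(ζ : Nat). \(σ : Nat). succ σ) (succ zero)) (vnil Nat)
  ~> vcons Nat zero ((\(g : Nat). \(ζ : Nat). succ ζ) zero (elimNat (\(σ : Nat). Nat) (succ (succ (succ (succ zero)))) (\(ν : Nat). \(θ : Nat). succ θ) zero)) (vnil Nat)
  ~> vcons Nat zero ((\(g : Nat). succ g) (elimNat (\(ζ : Nat). Nat) (succ (succ (succ (succ zero)))) (\(σ : Nat). \(ν : Nat). succ ν) zero)) (vnil Nat)
  ~> vcons Nat zero (succ (elimNat (\(g : Nat). Nat) (succ (succ (succ (succ zero)))) (\(ζ : Nat). \(σ : Nat). succ σ) zero)) (vnil Nat)
  ~> vcons Nat zero (succ (succ (succ (succ (succ zero))))) (vnil Nat)
type:
  Vec Nat (succ zero)


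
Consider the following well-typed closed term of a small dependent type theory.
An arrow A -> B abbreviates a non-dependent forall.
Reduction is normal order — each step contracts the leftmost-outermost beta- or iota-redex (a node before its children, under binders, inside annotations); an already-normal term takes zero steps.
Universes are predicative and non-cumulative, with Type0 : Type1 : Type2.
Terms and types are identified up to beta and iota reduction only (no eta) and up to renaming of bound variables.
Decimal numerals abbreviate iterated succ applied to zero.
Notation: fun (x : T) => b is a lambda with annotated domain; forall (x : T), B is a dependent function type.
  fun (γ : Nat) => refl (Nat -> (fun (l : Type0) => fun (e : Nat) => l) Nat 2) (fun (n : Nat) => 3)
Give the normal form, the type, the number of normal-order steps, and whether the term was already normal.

reduced normal form:
  fun (γ : Nat) => refl (Nat -> Nat) (fun (l : Nat) => 3)
inferred type:
  Nat -> Eq (Nat -> Nat) (fun (γ : Nat) => 3) (fun (l : Nat) => 3)
reduction steps (normal order): 2
term was already normal: no
first redex: a beta-redex


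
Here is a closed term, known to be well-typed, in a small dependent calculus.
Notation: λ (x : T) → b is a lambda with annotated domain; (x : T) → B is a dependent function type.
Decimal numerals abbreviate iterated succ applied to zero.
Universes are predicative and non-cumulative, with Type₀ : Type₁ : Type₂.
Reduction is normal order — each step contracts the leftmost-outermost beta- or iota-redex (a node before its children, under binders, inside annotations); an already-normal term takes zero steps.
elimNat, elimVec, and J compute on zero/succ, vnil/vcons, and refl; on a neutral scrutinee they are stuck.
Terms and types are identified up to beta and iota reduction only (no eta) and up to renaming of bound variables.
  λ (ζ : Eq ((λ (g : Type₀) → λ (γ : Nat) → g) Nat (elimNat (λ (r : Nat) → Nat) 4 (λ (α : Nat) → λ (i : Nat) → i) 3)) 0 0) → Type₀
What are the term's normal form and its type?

normal form:
  λ (ζ : Eq Nat 0 0) → Type₀
type:
  (ζ : Eq Nat 0 0) → Type₁


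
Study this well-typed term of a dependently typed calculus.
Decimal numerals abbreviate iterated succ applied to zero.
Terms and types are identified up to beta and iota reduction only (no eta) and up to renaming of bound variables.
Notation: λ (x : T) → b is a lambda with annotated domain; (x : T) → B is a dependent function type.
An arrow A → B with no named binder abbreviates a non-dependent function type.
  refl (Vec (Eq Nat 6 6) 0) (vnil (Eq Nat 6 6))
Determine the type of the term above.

the term's type:
  Eq (Vec (Eq Nat 6 6) 0) (vnil (Eq Nat 6 6)) (vnil (Eq Nat 6 6))


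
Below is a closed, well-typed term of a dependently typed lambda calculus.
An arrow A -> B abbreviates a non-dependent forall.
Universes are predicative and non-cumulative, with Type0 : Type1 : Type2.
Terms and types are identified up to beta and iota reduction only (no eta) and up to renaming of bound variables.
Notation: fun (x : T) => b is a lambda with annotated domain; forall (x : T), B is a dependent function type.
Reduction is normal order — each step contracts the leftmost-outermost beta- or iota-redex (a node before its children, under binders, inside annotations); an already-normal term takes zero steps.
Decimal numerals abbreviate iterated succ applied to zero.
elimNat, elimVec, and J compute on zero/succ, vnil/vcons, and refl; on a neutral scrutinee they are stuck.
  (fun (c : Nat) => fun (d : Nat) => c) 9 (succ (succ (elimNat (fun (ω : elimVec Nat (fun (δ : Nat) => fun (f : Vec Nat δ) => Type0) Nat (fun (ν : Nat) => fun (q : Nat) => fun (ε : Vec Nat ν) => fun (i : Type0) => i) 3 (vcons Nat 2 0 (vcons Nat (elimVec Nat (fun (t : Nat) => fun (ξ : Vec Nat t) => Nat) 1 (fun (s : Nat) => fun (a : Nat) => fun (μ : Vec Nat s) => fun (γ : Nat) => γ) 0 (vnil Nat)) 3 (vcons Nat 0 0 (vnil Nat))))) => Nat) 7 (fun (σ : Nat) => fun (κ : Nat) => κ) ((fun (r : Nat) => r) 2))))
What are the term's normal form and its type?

normal form:
  9
type:
  Nat
observation: 2 normal-order steps normalize the term, beginning with a beta-redex.


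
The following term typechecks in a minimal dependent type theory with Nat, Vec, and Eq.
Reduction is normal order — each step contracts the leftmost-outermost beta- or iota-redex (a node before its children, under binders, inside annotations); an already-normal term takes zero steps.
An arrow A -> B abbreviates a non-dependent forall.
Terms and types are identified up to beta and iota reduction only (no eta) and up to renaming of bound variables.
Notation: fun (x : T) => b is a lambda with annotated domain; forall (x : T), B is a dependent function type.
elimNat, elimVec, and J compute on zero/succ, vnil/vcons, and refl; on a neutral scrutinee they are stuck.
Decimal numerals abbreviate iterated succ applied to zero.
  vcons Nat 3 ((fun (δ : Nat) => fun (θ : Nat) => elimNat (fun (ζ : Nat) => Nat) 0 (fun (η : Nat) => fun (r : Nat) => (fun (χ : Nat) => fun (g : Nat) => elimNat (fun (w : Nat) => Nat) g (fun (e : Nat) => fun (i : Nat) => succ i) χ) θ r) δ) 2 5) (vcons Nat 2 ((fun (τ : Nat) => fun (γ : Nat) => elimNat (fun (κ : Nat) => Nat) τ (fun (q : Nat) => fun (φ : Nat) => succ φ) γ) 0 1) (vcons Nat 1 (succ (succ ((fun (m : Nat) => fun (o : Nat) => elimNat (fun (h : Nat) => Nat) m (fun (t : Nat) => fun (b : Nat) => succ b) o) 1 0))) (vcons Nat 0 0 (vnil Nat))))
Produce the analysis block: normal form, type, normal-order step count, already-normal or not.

reduced normal form:
  vcons Nat 3 10 (vcons Nat 2 1 (vcons Nat 1 3 (vcons Nat 0 0 (vnil Nat))))
the term's type:
  Vec Nat 4
reduction steps (normal order): 54
started in normal form: no
first redex: a beta-redex


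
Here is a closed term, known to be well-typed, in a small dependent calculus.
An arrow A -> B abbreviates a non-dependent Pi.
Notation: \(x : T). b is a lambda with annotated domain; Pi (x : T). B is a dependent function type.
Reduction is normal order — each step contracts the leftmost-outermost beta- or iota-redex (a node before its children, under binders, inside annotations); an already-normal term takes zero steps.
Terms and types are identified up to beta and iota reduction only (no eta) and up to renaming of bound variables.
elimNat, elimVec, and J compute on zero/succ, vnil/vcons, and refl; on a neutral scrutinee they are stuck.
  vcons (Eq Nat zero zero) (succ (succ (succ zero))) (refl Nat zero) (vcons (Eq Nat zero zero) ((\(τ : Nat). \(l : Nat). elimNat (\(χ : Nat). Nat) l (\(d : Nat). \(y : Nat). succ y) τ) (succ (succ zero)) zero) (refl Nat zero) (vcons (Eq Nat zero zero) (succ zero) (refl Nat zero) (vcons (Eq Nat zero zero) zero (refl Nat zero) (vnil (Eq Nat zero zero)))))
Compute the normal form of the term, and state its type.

normal form:
  vcons (Eq Nat zero zero) (succ (succ (succ zero))) (refl Nat zero) (vcons (Eq Nat zero zero) (succ (succ zero)) (refl Nat zero) (vcons (Eq Nat zero zero) (succ zero) (refl Nat zero) (vcons (Eq Nat zero zero) zero (refl Nat zero) (vnil (Eq Nat zero zero)))))
inferred type:
  Vec (Eq Nat zero zero) (succ (succ (succ (succ zero))))


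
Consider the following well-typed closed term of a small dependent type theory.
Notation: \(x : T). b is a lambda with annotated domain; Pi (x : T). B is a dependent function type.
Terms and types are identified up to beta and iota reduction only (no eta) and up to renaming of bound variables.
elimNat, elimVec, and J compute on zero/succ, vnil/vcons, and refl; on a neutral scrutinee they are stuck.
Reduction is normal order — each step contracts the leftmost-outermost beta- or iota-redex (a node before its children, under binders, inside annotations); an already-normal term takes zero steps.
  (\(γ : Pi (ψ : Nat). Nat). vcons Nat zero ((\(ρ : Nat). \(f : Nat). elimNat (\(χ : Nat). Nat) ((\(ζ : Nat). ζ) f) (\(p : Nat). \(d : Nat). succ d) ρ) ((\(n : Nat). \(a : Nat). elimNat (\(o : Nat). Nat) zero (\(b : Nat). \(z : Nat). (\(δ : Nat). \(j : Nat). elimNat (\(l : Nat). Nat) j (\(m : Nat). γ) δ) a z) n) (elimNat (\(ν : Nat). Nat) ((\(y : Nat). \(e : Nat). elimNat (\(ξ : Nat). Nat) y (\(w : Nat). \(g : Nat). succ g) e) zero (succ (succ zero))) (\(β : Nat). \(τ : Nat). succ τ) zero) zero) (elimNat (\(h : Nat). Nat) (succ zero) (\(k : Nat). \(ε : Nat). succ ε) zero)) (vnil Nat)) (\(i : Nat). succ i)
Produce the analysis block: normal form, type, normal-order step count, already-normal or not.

resulting normal form:
  vcons Nat zero (succ zero) (vnil Nat)
inferred type:
  Vec Nat (succ zero)
steps to reach normal form (normal order): 28
already normal: no
first contracted redex: a beta-redex


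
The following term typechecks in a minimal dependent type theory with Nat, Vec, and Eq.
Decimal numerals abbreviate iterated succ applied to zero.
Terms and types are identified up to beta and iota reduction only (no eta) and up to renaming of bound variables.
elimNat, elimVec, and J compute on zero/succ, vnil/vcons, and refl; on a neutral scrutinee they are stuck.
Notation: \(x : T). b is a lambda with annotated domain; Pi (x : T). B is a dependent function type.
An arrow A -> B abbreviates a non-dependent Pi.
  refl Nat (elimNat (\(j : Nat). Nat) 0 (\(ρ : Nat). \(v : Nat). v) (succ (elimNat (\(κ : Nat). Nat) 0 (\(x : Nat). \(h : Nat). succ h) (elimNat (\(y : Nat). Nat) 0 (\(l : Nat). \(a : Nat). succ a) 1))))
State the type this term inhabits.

type:
  Eq Nat 0 0


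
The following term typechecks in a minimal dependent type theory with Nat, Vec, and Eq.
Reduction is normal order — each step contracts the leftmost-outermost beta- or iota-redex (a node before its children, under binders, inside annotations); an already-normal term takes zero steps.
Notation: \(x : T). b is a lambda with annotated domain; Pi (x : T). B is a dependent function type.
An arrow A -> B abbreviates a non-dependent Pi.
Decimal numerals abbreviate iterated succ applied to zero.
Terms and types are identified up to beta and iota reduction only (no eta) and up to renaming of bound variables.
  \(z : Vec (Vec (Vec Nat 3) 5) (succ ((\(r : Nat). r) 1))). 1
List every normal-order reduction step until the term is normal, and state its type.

normal-order reduction sequence:
  \(z : Vec (Vec (Vec Nat 3) 5) (succ ((\(r : Nat). r) 1))). 1
  ~> \(z : Vec (Vec (Vec Nat 3) 5) 2). 1
type:
  Vec (Vec (Vec Nat 3) 5) 2 -> Nat


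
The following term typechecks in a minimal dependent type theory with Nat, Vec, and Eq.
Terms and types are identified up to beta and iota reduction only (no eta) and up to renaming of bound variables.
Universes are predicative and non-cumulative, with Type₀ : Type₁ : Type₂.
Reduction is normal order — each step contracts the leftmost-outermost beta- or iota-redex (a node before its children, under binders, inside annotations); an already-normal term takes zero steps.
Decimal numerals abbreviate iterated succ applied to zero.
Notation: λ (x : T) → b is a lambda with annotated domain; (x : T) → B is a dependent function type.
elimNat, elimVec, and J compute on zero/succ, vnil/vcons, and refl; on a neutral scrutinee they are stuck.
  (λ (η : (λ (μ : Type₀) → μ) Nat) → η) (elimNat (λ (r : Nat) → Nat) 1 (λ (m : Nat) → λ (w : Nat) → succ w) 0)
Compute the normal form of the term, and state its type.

resulting normal form:
  1
type:
  Nat


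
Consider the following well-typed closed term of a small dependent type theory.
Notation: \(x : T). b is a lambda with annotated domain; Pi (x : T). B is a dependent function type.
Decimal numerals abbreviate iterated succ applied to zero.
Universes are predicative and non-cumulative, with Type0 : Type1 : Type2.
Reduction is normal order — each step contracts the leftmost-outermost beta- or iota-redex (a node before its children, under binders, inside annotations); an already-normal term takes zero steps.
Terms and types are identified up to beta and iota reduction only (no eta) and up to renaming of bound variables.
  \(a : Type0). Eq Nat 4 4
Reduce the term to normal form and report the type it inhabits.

normal form:
  \(a : Type0). Eq Nat 4 4
the term's type:
  Pi (a : Type0). Type0
observation: the term is already in normal form.


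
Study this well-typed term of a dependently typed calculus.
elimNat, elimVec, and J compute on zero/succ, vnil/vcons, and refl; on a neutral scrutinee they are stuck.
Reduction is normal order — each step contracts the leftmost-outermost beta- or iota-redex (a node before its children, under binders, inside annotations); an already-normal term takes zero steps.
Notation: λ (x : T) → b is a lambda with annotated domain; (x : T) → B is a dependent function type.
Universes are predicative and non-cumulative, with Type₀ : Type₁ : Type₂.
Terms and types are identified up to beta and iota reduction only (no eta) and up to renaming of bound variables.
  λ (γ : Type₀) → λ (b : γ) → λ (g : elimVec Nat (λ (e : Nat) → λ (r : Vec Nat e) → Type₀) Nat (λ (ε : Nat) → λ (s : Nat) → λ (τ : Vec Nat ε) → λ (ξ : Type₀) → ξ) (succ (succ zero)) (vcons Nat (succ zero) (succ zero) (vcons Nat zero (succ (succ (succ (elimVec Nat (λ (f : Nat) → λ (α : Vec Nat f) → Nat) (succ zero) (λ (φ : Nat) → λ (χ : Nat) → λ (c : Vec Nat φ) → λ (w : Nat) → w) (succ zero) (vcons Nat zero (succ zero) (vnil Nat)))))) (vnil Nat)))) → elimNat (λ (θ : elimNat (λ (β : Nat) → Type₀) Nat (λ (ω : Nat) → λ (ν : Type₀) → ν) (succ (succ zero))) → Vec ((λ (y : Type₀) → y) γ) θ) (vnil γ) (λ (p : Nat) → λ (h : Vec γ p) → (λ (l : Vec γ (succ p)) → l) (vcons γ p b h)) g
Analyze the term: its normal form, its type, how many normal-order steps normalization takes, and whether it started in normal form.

resulting normal form:
  λ (γ : Type₀) → λ (b : γ) → λ (g : Nat) → elimNat (λ (e : Nat) → Vec γ e) (vnil γ) (λ (r : Nat) → λ (ε : Vec γ r) → vcons γ r b ε) g
the term's type:
  (γ : Type₀) → (b : γ) → (g : Nat) → Vec γ g
normal-order step count: 20
started in normal form: no
first redex: an elimVec iota-redex


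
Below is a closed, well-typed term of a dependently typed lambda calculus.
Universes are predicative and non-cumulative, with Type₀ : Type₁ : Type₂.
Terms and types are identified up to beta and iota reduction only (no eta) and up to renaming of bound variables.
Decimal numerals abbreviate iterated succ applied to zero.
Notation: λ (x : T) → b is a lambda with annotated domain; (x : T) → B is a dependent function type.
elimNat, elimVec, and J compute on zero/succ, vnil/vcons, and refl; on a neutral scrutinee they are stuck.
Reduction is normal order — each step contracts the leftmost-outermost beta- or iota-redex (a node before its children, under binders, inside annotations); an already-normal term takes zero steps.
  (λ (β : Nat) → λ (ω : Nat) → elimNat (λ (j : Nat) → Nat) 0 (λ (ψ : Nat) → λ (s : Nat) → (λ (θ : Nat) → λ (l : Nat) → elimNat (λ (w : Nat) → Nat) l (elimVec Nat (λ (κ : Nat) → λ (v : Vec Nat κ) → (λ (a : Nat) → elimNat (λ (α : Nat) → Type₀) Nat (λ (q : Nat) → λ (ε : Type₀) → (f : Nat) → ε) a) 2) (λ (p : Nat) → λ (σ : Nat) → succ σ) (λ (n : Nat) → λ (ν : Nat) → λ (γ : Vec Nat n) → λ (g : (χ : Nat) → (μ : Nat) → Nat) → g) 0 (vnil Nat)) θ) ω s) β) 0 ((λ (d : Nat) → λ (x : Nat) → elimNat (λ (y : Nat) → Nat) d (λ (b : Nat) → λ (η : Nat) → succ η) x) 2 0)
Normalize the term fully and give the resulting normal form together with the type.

normal form:
  0
type:
  Nat
observation: the term reaches its normal form after 3 normal-order steps.


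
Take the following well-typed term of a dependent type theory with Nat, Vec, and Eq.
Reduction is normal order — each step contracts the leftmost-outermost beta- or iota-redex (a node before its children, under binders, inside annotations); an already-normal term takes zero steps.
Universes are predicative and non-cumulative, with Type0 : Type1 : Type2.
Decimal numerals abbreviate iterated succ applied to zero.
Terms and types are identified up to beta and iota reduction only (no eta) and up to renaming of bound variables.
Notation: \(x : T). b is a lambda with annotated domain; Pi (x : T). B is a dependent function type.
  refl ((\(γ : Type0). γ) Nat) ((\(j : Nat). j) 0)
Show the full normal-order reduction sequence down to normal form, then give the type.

normal-order reduction sequence:
  refl ((\(γ : Type0). γ) Nat) ((\(j : Nat). j) 0)
  ~> refl Nat ((\(γ : Nat). γ) 0)
  ~> refl Nat 0
type:
  Eq Nat 0 0


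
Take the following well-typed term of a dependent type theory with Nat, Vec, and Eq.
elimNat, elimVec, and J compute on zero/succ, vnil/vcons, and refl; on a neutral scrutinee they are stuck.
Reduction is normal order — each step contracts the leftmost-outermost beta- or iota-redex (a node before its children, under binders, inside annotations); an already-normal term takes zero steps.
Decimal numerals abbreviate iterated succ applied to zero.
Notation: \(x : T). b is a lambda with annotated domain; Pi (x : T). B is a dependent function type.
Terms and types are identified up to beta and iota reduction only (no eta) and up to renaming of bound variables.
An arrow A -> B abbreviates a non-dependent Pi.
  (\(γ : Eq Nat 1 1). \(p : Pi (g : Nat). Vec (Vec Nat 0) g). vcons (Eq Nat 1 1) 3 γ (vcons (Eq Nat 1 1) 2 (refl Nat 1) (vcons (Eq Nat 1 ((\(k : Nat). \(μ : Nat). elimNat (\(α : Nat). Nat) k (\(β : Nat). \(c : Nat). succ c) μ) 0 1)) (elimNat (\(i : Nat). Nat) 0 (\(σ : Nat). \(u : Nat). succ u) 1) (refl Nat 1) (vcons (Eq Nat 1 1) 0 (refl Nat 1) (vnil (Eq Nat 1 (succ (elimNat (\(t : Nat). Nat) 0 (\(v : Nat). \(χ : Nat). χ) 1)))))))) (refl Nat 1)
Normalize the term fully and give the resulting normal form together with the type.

reduced normal form:
  \(γ : Pi (p : Nat). Vec (Vec Nat 0) p). vcons (Eq Nat 1 1) 3 (refl Nat 1) (vcons (Eq Nat 1 1) 2 (refl Nat 1) (vcons (Eq Nat 1 1) 1 (refl Nat 1) (vcons (Eq Nat 1 1) 0 (refl Nat 1) (vnil (Eq Nat 1 1)))))
inferred type:
  (Pi (γ : Nat). Vec (Vec Nat 0) γ) -> Vec (Eq Nat 1 1) 4
observation: 15 normal-order steps normalize the term, beginning with a beta-redex.


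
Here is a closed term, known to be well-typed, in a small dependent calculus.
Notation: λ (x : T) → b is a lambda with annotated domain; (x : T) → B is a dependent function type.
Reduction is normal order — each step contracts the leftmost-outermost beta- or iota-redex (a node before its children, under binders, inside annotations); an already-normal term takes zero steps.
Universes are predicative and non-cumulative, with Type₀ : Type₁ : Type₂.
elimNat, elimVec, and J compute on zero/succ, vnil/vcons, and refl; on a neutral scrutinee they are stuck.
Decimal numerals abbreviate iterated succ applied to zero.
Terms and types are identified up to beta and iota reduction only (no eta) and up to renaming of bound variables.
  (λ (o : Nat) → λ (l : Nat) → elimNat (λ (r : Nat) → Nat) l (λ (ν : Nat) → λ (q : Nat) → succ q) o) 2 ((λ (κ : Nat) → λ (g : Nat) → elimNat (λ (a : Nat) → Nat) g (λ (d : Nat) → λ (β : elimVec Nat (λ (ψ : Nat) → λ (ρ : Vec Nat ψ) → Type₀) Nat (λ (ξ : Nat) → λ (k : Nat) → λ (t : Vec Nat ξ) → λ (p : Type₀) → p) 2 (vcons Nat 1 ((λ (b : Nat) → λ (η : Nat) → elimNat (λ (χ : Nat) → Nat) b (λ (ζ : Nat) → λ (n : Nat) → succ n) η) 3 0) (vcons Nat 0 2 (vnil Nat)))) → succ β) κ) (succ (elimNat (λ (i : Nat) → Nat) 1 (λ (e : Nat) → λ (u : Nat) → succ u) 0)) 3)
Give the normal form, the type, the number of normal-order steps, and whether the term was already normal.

normal form:
  7
inferred type:
  Nat
reduction steps (normal order): 30
started in normal form: no
first redex: a beta-redex


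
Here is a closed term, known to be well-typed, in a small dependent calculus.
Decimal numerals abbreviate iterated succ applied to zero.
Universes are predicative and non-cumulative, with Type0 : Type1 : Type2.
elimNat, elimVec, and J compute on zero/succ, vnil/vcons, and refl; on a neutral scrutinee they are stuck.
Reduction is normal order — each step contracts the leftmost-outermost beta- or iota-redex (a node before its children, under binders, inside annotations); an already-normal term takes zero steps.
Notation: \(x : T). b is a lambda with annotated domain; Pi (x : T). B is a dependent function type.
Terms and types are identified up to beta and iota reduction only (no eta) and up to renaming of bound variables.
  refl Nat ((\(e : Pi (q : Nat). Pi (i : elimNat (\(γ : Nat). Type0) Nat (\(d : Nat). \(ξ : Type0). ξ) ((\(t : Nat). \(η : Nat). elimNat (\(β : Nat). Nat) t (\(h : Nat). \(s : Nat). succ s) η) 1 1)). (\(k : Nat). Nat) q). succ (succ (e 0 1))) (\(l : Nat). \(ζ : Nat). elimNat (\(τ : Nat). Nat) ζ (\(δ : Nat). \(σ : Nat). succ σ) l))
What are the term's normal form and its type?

normal form:
  refl Nat 3
the term's type:
  Eq Nat 3 3
observation: the first redex contracted is a beta-redex; the normal form is reached in 4 normal-order steps.


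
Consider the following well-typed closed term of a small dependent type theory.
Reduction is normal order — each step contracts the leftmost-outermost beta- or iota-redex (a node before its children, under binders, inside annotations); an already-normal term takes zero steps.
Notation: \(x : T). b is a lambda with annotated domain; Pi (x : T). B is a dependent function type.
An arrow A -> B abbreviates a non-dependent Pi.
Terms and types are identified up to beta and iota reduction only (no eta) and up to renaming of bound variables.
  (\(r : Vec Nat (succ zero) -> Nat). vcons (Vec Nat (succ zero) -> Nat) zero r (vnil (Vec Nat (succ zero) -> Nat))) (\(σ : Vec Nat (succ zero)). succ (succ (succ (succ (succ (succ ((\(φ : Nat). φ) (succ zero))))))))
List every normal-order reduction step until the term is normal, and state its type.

reduction (normal order):
  (\(r : Vec Nat (succ zero) -> Nat). vcons (Vec Nat (succ zero) -> Nat) zero r (vnil (Vec Nat (succ zero) -> Nat))) (\(σ : Vec Nat (succ zero)). succ (succ (succ (succ (succ (succ ((\(φ : Nat). φ) (succ zero))))))))
  ~> vcons (Vec Nat (succ zero) -> Nat) zero (\(r : Vec Nat (succ zero)). succ (succ (succ (succ (succ (succ ((\(σ : Nat). σ) (succ zero)))))))) (vnil (Vec Nat (succ zero) -> Nat))
  ~> vcons (Vec Nat (succ zero) -> Nat) zero (\(r : Vec Nat (succ zero)). succ (succ (succ (succ (succ (succ (succ zero))))))) (vnil (Vec Nat (succ zero) -> Nat))
type:
  Vec (Vec Nat (succ zero) -> Nat) (succ zero)


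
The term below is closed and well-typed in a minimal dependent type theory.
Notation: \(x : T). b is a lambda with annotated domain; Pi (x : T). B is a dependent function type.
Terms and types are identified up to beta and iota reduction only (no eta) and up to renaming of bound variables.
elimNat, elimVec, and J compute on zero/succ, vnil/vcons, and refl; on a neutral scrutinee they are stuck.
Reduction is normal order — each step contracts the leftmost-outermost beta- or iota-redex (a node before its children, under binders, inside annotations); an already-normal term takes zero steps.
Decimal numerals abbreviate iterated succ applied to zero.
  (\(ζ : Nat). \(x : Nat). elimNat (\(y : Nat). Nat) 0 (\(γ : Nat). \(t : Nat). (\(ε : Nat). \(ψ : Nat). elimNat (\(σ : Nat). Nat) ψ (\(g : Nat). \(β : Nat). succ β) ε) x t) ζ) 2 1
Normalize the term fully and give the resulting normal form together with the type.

normal form:
  2
type:
  Nat


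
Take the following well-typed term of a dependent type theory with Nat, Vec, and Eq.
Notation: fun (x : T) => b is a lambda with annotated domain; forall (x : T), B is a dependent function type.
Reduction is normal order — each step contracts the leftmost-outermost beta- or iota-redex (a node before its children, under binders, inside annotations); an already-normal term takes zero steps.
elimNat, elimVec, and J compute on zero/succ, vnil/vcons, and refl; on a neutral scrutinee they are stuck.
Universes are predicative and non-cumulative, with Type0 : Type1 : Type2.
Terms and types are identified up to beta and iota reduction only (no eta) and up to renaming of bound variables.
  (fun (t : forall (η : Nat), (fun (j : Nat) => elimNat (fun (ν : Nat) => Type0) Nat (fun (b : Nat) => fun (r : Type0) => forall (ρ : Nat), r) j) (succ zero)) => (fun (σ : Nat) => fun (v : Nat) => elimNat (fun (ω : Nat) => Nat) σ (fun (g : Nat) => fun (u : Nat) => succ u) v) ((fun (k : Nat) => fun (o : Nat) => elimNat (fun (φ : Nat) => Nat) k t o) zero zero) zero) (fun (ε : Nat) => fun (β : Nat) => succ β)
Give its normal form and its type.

normal form:
  zero
inferred type:
  Nat
observation: 7 normal-order steps separate the term from its normal form.


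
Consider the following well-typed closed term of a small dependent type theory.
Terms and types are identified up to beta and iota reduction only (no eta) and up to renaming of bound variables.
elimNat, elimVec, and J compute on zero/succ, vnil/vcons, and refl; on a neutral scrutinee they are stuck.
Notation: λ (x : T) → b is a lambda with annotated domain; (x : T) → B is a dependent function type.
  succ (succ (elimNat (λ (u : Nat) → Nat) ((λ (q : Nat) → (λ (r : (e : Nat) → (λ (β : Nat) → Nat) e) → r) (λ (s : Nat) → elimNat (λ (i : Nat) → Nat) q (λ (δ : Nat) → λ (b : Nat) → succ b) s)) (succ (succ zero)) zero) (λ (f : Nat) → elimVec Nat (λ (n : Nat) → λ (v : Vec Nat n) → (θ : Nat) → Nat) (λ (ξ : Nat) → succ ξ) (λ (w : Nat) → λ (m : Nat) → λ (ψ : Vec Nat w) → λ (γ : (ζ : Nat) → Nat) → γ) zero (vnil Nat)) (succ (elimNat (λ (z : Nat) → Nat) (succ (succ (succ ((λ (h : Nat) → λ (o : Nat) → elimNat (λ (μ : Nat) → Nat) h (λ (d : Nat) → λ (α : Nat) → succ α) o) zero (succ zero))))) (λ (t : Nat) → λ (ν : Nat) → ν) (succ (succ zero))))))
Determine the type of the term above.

inferred type:
  Nat


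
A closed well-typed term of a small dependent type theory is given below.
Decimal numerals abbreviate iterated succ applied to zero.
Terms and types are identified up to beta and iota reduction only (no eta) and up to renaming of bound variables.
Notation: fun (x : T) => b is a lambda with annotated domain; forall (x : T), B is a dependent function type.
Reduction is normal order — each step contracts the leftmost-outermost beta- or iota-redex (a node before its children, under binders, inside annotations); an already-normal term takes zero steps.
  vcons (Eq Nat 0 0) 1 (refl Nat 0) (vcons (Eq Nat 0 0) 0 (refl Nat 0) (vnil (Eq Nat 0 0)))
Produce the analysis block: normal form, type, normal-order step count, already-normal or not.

normal form:
  vcons (Eq Nat 0 0) 1 (refl Nat 0) (vcons (Eq Nat 0 0) 0 (refl Nat 0) (vnil (Eq Nat 0 0)))
the term's type:
  Vec (Eq Nat 0 0) 2
reduction steps (normal order): 0
already normal: yes


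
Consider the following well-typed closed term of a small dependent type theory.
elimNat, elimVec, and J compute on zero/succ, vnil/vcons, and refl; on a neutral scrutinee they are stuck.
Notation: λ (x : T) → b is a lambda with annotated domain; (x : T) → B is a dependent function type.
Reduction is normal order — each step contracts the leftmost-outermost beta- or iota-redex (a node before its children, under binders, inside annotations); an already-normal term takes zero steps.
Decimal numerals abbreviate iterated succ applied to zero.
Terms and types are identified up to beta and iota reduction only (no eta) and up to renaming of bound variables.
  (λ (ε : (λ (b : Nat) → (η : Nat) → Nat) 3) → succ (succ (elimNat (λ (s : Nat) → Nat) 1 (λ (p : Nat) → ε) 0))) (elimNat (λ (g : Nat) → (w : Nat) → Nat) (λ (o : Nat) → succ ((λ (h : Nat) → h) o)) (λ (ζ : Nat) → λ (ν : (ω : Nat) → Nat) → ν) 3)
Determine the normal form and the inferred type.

reduced normal form:
  3
type:
  Nat
observation: reduction starts at a beta-redex, and 2 normal-order steps reach the normal form.
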